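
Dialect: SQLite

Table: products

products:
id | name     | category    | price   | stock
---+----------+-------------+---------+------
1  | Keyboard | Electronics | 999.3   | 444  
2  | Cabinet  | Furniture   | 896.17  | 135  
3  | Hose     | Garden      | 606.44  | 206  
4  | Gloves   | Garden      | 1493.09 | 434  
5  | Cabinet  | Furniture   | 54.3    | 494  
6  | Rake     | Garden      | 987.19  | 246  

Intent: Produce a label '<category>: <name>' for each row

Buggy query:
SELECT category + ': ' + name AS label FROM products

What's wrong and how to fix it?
Bug: '+' is numeric addition; on text columns SQLite converts them to 0 instead of concatenating

Fix: Use the || operator for string concatenation

Corrected query:
SELECT category || ': ' || name AS label FROM products

Result:
label                
---------------------
Electronics: Keyboard
Furniture: Cabinet   
Garden: Hose         
Garden: Gloves       
Furniture: Cabinet   
Garden: Rake         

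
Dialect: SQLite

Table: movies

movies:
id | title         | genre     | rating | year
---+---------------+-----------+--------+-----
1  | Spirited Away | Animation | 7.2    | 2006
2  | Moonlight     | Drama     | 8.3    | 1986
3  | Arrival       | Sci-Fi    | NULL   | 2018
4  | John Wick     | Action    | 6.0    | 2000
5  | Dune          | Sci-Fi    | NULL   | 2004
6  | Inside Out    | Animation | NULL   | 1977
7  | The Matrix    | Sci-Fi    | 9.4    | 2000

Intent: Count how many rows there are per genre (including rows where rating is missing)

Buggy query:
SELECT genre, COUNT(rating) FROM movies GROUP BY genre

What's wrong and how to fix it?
Bug: COUNT(column) counts non-NULL values only; rows with NULL rating aren't counted

Fix: Use COUNT(*) to count all rows regardless of NULL

Corrected query:
SELECT genre, COUNT(*) FROM movies GROUP BY genre

Result:
genre     | COUNT(*)
----------+---------
Action    | 1       
Animation | 2       
Drama     | 1       
Sci-Fi    | 3       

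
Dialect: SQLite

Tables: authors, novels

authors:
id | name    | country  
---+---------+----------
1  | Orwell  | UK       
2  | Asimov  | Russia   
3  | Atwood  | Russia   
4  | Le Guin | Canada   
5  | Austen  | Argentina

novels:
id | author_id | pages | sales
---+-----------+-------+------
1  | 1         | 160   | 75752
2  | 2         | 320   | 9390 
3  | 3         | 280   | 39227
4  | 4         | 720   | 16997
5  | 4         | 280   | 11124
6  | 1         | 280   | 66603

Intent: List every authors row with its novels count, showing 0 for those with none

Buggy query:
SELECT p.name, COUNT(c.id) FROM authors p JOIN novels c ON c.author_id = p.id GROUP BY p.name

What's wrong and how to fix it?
Bug: An inner join excludes parents with zero children

Fix: Switch to LEFT JOIN to retain unmatched parent rows

Corrected query:
SELECT p.name, COUNT(c.id) FROM authors p LEFT JOIN novels c ON c.author_id = p.id GROUP BY p.name

Result:
name    | COUNT(c.id)
--------+------------
Asimov  | 1          
Atwood  | 1          
Austen  | 0          
Le Guin | 2          
Orwell  | 2          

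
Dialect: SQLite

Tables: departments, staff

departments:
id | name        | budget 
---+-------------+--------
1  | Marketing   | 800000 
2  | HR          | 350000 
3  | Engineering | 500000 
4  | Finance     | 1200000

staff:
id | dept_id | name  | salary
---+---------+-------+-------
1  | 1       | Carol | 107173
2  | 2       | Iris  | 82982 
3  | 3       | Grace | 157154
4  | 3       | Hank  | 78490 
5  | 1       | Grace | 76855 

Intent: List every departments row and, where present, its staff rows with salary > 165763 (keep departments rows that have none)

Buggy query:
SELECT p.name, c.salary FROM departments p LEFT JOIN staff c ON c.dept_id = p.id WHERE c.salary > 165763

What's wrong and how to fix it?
Bug: A WHERE condition on the right-hand table after LEFT JOIN drops unmatched parents

Fix: Move the right-table condition into the ON clause so unmatched parents are kept

Corrected query:
SELECT p.name, c.salary FROM departments p LEFT JOIN staff c ON c.dept_id = p.id AND c.salary > 165763

Result:
name        | salary
------------+-------
Marketing   | NULL  
HR          | NULL  
Engineering | NULL  
Finance     | NULL  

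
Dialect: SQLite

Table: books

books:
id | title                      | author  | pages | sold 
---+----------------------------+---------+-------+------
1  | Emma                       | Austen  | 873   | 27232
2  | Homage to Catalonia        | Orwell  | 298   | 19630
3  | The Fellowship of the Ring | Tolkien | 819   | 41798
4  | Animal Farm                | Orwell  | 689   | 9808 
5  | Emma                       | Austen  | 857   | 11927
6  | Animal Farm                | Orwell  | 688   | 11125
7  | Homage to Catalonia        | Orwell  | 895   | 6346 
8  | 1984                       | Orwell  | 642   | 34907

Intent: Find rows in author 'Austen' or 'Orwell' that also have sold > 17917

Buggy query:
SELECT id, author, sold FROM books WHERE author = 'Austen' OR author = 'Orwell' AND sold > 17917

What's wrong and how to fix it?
Bug: AND binds tighter than OR, so this parses as author = 'Austen' OR (author = 'Orwell' AND sold > 17917)

Fix: Group the OR with parentheses (or use IN), then AND the threshold

Corrected query:
SELECT id, author, sold FROM books WHERE (author = 'Austen' OR author = 'Orwell') AND sold > 17917

Result:
id | author | sold 
---+--------+------
1  | Austen | 27232
2  | Orwell | 19630
8  | Orwell | 34907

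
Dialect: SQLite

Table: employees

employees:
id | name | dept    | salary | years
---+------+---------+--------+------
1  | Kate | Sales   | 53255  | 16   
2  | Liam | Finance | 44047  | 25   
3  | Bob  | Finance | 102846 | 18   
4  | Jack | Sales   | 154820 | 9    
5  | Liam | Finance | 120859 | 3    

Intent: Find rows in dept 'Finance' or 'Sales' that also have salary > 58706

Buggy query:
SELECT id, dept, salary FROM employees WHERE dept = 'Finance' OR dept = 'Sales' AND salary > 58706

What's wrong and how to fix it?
Bug: AND binds tighter than OR, so this parses as dept = 'Finance' OR (dept = 'Sales' AND salary > 58706)

Fix: Group the OR with parentheses (or use IN), then AND the threshold

Corrected query:
SELECT id, dept, salary FROM employees WHERE (dept = 'Finance' OR dept = 'Sales') AND salary > 58706

Result:
id | dept    | salary
---+---------+-------
3  | Finance | 102846
4  | Sales   | 154820
5  | Finance | 120859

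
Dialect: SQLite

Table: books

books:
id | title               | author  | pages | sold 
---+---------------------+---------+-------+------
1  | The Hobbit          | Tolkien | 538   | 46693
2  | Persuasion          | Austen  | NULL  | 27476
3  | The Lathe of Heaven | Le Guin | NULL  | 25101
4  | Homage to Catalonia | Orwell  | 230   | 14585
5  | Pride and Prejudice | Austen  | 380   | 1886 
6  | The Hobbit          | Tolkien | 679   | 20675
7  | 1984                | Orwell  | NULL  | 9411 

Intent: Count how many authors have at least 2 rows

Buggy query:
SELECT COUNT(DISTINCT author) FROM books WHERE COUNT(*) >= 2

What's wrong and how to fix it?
Bug: WHERE filters individual rows, not groups, so a group-level COUNT is invalid there

Fix: Use a subquery that GROUPs and filters with HAVING, then count its rows

Corrected query:
SELECT COUNT(*) FROM (SELECT author FROM books GROUP BY author HAVING COUNT(*) >= 2)

Result:
COUNT(*)
--------
3       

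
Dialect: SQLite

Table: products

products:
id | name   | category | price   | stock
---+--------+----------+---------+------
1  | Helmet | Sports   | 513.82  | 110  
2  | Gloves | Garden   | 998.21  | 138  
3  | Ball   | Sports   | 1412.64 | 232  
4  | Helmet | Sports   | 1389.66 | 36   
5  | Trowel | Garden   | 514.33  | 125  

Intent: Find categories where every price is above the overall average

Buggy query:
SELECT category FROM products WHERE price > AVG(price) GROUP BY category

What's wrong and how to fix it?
Bug: WHERE evaluates per row before aggregation, so AVG() is unavailable

Fix: Use a subquery for AVG and a HAVING MIN(...) filter so the condition holds for every row in the group

Corrected query:
SELECT category FROM products GROUP BY category HAVING MIN(price) > (SELECT AVG(price) FROM products)

Result:
(no rows)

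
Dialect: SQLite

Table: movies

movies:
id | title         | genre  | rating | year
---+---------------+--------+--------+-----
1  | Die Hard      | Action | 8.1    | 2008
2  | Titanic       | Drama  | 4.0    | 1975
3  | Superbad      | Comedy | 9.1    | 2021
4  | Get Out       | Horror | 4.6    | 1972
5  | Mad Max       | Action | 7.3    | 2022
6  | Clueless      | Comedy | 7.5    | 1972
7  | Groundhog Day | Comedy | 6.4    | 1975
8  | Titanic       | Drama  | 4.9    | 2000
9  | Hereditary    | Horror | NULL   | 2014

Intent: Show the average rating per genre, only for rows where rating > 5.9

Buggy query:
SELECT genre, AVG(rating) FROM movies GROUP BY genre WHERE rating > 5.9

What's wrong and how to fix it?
Bug: WHERE cannot follow GROUP BY

Fix: Move the WHERE clause before GROUP BY

Corrected query:
SELECT genre, AVG(rating) FROM movies WHERE rating > 5.9 GROUP BY genre

Result:
genre  | AVG(rating)
-------+------------
Action | 7.7        
Comedy | 7.666667   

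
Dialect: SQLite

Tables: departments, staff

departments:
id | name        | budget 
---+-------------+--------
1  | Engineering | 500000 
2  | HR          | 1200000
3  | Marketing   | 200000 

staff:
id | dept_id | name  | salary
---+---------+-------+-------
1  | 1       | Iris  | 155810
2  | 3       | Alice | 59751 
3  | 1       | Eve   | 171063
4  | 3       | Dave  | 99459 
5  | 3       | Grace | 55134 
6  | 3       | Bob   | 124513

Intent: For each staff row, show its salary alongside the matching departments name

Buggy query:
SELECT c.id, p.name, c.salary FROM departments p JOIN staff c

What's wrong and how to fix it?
Bug: Missing join condition: each staff row is matched to all departments rows instead of just its own

Fix: Add ON c.dept_id = p.id to the JOIN

Corrected query:
SELECT c.id, p.name, c.salary FROM departments p JOIN staff c ON c.dept_id = p.id

Result:
id | name        | salary
---+-------------+-------
1  | Engineering | 155810
2  | Marketing   | 59751 
3  | Engineering | 171063
4  | Marketing   | 99459 
5  | Marketing   | 55134 
6  | Marketing   | 124513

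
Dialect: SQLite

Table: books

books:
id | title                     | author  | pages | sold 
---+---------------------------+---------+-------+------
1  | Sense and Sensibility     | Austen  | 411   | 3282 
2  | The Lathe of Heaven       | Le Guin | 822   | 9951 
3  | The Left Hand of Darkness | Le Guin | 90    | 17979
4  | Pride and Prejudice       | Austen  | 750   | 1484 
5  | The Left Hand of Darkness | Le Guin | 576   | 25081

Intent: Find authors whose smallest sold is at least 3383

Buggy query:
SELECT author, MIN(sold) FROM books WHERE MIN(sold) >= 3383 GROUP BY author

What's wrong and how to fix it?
Bug: MIN() in WHERE is a misuse of aggregate

Fix: Use HAVING for the per-group MIN condition

Corrected query:
SELECT author, MIN(sold) FROM books GROUP BY author HAVING MIN(sold) >= 3383

Result:
author  | MIN(sold)
--------+----------
Le Guin | 9951     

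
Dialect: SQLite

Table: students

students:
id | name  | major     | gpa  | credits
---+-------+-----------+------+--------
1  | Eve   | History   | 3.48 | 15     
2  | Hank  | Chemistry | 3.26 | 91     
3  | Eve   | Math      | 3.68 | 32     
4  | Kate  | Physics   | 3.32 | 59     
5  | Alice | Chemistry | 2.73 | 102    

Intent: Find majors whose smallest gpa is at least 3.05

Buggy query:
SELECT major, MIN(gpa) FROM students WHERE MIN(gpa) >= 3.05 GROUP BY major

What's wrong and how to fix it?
Bug: Aggregates like MIN are computed per group after WHERE runs

Fix: Replace WHERE with HAVING after the GROUP BY

Corrected query:
SELECT major, MIN(gpa) FROM students GROUP BY major HAVING MIN(gpa) >= 3.05

Result:
major   | MIN(gpa)
--------+---------
History | 3.48    
Math    | 3.68    
Physics | 3.32    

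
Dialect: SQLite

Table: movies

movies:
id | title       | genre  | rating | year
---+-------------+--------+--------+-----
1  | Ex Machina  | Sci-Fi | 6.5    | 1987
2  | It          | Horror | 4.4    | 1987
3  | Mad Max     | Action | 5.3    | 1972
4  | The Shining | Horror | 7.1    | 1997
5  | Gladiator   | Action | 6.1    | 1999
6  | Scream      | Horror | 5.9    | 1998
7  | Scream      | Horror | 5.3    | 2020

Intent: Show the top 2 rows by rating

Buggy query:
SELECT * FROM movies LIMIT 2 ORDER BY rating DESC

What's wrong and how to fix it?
Bug: LIMIT must come after ORDER BY

Fix: Swap the clauses: ORDER BY first, then LIMIT

Corrected query:
SELECT * FROM movies ORDER BY rating DESC LIMIT 2

Result:
id | title       | genre  | rating | year
---+-------------+--------+--------+-----
4  | The Shining | Horror | 7.1    | 1997
1  | Ex Machina  | Sci-Fi | 6.5    | 1987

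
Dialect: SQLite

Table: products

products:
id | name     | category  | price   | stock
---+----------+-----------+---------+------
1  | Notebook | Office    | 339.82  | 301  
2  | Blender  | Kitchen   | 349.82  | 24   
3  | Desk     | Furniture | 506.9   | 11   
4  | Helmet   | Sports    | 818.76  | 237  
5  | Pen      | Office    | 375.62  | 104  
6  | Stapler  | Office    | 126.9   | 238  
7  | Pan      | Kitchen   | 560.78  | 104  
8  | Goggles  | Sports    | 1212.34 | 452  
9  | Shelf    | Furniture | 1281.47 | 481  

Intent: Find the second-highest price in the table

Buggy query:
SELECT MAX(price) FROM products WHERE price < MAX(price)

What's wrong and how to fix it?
Bug: MAX(price) on the right of the comparison is an aggregate-in-WHERE error

Fix: Compute the overall MAX in a subquery, then take MAX of rows below it

Corrected query:
SELECT MAX(price) FROM products WHERE price < (SELECT MAX(price) FROM products)

Result:
MAX(price)
----------
1212.34   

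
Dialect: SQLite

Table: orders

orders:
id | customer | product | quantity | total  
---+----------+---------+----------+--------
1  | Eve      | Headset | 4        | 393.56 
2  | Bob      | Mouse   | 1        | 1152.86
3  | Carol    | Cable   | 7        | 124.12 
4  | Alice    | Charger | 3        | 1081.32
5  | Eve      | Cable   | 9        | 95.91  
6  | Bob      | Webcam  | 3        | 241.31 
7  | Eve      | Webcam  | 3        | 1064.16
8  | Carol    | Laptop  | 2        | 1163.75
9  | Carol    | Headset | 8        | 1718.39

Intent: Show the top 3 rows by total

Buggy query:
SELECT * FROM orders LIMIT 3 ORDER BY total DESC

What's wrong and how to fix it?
Bug: ORDER BY cannot follow LIMIT; LIMIT is the final clause

Fix: Sort with ORDER BY, then apply LIMIT

Corrected query:
SELECT * FROM orders ORDER BY total DESC LIMIT 3

Result:
id | customer | product | quantity | total  
---+----------+---------+----------+--------
9  | Carol    | Headset | 8        | 1718.39
8  | Carol    | Laptop  | 2        | 1163.75
2  | Bob      | Mouse   | 1        | 1152.86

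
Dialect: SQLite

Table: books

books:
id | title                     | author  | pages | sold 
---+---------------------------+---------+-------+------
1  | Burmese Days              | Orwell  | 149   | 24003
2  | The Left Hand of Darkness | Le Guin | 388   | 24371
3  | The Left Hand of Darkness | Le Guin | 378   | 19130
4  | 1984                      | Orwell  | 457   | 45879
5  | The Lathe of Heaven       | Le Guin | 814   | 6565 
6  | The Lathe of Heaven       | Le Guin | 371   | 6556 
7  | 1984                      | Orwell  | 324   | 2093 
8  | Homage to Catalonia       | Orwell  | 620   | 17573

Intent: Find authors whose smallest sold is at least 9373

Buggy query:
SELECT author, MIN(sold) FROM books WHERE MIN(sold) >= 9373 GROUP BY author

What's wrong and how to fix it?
Bug: MIN() in WHERE is a misuse of aggregate

Fix: Use HAVING for the per-group MIN condition

Corrected query:
SELECT author, MIN(sold) FROM books GROUP BY author HAVING MIN(sold) >= 9373

Result:
(no rows)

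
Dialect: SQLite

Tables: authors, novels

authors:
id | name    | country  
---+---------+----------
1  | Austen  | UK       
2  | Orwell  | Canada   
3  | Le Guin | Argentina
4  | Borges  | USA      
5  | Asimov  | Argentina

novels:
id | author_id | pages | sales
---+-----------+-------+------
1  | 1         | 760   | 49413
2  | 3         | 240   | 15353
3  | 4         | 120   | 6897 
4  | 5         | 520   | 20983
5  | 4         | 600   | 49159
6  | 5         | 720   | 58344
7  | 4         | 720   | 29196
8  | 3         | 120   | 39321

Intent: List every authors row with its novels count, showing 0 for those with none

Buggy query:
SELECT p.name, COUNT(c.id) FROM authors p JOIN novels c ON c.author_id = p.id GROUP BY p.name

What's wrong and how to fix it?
Bug: An inner join excludes parents with zero children

Fix: Switch to LEFT JOIN to retain unmatched parent rows

Corrected query:
SELECT p.name, COUNT(c.id) FROM authors p LEFT JOIN novels c ON c.author_id = p.id GROUP BY p.name

Result:
name    | COUNT(c.id)
--------+------------
Asimov  | 2          
Austen  | 1          
Borges  | 3          
Le Guin | 2          
Orwell  | 0          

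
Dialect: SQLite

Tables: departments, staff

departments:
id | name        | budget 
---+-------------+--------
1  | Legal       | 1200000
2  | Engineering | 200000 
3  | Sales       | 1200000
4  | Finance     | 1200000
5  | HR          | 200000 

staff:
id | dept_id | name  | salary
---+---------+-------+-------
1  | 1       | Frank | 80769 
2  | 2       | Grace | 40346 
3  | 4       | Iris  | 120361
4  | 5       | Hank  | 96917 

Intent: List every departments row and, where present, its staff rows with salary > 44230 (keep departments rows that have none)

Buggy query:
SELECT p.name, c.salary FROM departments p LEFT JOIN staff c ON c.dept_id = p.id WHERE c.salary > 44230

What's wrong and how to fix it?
Bug: Filtering c.salary in WHERE discards the NULL rows produced by LEFT JOIN, turning it into an inner join

Fix: Move the right-table condition into the ON clause so unmatched parents are kept

Corrected query:
SELECT p.name, c.salary FROM departments p LEFT JOIN staff c ON c.dept_id = p.id AND c.salary > 44230

Result:
name        | salary
------------+-------
Legal       | 80769 
Engineering | NULL  
Sales       | NULL  
Finance     | 120361
HR          | 96917 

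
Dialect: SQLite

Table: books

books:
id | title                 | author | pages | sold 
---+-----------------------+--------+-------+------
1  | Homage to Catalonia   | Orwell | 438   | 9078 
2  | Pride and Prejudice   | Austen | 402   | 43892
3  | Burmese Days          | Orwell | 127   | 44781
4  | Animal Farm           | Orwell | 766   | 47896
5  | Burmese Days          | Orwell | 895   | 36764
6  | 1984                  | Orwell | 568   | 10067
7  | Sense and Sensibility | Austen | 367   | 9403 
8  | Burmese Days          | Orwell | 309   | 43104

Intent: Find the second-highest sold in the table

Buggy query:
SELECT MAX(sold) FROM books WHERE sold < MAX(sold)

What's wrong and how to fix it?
Bug: MAX(sold) on the right of the comparison is an aggregate-in-WHERE error

Fix: Compute the overall MAX in a subquery, then take MAX of rows below it

Corrected query:
SELECT MAX(sold) FROM books WHERE sold < (SELECT MAX(sold) FROM books)

Result:
MAX(sold)
---------
44781    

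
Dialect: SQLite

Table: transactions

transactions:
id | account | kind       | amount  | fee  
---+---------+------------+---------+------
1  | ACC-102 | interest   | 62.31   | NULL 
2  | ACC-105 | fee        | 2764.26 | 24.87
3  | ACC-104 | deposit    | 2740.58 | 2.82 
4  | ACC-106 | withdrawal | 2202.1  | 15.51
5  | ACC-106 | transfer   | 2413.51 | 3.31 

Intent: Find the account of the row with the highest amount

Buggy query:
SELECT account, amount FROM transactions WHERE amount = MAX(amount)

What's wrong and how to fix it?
Bug: MAX(amount) is an aggregate and cannot be used directly in WHERE

Fix: Wrap MAX in a scalar subquery so WHERE compares against a single value

Corrected query:
SELECT account, amount FROM transactions WHERE amount = (SELECT MAX(amount) FROM transactions)

Result:
account | amount 
--------+--------
ACC-105 | 2764.26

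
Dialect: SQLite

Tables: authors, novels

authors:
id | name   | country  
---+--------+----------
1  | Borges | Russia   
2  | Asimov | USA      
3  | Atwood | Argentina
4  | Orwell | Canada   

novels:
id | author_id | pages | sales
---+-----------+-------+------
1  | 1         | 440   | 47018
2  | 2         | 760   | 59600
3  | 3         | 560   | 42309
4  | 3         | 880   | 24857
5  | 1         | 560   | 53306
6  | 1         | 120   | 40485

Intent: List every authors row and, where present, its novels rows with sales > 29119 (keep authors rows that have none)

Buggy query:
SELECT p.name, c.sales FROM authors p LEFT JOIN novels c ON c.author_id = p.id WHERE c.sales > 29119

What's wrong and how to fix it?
Bug: Filtering c.sales in WHERE discards the NULL rows produced by LEFT JOIN, turning it into an inner join

Fix: Put 'c.sales > 29119' in the JOIN's ON clause instead of WHERE

Corrected query:
SELECT p.name, c.sales FROM authors p LEFT JOIN novels c ON c.author_id = p.id AND c.sales > 29119

Result:
name   | sales
-------+------
Borges | 40485
Borges | 47018
Borges | 53306
Asimov | 59600
Atwood | 42309
Orwell | NULL 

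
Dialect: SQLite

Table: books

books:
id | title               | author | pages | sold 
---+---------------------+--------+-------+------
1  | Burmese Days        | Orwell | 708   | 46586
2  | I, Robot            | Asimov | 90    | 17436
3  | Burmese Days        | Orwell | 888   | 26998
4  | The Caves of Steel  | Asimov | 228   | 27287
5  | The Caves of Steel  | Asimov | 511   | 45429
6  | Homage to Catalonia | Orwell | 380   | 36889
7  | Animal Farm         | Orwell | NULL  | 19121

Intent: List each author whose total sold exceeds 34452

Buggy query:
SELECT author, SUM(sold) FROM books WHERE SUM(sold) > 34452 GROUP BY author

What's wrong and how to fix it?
Bug: SUM(sold) is an aggregate, but WHERE filters rows before aggregation

Fix: Use HAVING (which filters groups after aggregation) instead of WHERE

Corrected query:
SELECT author, SUM(sold) FROM books GROUP BY author HAVING SUM(sold) > 34452

Result:
author | SUM(sold)
-------+----------
Asimov | 90152    
Orwell | 129594   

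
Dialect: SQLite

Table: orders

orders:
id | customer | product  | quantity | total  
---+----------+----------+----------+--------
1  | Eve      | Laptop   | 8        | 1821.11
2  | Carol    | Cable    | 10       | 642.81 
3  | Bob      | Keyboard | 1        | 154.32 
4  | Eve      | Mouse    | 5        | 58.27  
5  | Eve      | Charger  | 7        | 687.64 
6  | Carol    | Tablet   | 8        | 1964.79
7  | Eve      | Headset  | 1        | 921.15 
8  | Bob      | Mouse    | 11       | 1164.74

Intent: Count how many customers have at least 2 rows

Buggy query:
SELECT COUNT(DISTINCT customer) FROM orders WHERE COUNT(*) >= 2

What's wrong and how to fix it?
Bug: COUNT(*) cannot appear in WHERE; the per-group count doesn't exist yet

Fix: Use a subquery that GROUPs and filters with HAVING, then count its rows

Corrected query:
SELECT COUNT(*) FROM (SELECT customer FROM orders GROUP BY customer HAVING COUNT(*) >= 2)

Result:
COUNT(*)
--------
3       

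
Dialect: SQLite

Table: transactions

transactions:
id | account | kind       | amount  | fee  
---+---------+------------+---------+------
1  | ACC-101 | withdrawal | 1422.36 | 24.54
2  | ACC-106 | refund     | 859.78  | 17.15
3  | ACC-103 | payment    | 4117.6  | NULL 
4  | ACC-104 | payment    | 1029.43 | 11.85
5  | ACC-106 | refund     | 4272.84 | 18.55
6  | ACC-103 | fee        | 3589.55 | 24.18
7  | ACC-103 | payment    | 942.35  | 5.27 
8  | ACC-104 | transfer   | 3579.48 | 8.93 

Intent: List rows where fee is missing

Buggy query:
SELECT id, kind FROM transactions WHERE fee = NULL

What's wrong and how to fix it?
Bug: '= NULL' is always unknown in SQL three-valued logic, so no rows match

Fix: Use IS NULL to test for NULL

Corrected query:
SELECT id, kind FROM transactions WHERE fee IS NULL

Result:
id | kind   
---+--------
3  | payment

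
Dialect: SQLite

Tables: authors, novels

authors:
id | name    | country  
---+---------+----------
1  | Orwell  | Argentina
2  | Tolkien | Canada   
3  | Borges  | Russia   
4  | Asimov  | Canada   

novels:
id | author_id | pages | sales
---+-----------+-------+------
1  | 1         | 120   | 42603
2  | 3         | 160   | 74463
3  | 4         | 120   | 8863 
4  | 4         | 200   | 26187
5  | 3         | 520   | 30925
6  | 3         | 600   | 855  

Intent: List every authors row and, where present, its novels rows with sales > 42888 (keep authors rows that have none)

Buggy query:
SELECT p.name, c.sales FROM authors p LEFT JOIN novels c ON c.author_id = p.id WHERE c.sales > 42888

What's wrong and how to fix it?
Bug: Filtering c.sales in WHERE discards the NULL rows produced by LEFT JOIN, turning it into an inner join

Fix: Put 'c.sales > 42888' in the JOIN's ON clause instead of WHERE

Corrected query:
SELECT p.name, c.sales FROM authors p LEFT JOIN novels c ON c.author_id = p.id AND c.sales > 42888

Result:
name    | sales
--------+------
Orwell  | NULL 
Tolkien | NULL 
Borges  | 74463
Asimov  | NULL 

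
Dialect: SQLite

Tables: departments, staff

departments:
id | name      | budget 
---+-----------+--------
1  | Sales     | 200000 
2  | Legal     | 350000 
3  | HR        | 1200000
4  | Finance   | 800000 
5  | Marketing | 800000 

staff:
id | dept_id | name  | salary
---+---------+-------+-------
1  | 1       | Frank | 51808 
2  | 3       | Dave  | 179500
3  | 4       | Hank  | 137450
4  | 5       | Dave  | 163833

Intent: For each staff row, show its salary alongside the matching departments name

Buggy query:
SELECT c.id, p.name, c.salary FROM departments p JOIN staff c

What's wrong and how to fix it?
Bug: Missing join condition: each staff row is matched to all departments rows instead of just its own

Fix: Specify the join condition linking the foreign key to the parent id

Corrected query:
SELECT c.id, p.name, c.salary FROM departments p JOIN staff c ON c.dept_id = p.id

Result:
id | name      | salary
---+-----------+-------
1  | Sales     | 51808 
2  | HR        | 179500
3  | Finance   | 137450
4  | Marketing | 163833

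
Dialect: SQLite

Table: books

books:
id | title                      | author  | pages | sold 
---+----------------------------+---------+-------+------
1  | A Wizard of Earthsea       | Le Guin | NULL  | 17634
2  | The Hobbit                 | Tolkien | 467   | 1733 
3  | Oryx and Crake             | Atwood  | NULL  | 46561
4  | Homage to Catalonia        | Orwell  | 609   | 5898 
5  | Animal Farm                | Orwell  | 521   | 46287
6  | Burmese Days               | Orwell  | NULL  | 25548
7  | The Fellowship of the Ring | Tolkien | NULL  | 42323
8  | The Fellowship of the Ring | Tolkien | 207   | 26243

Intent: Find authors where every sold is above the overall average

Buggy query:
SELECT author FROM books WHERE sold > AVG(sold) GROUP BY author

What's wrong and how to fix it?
Bug: WHERE evaluates per row before aggregation, so AVG() is unavailable

Fix: Compute the overall average in a scalar subquery and compare each group's MIN against it in HAVING

Corrected query:
SELECT author FROM books GROUP BY author HAVING MIN(sold) > (SELECT AVG(sold) FROM books)

Result:
author
------
Atwood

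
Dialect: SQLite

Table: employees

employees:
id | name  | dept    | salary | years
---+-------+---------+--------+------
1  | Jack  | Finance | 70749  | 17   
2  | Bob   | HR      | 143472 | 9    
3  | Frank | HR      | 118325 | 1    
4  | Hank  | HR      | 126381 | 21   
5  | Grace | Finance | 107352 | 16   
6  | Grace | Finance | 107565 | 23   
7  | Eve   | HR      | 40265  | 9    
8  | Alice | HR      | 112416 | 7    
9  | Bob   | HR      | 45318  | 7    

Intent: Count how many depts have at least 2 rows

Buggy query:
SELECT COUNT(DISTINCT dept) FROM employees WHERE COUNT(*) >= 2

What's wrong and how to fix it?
Bug: WHERE filters individual rows, not groups, so a group-level COUNT is invalid there

Fix: Use a subquery that GROUPs and filters with HAVING, then count its rows

Corrected query:
SELECT COUNT(*) FROM (SELECT dept FROM employees GROUP BY dept HAVING COUNT(*) >= 2)

Result:
COUNT(*)
--------
2       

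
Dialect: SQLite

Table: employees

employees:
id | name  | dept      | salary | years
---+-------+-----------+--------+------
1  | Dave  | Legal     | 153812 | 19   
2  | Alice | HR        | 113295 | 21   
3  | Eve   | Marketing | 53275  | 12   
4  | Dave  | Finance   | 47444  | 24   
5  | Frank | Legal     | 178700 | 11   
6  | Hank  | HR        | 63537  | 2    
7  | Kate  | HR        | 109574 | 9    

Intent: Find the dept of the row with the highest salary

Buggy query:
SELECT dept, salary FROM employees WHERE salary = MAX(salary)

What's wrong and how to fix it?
Bug: WHERE is evaluated per row; an aggregate over the whole table isn't defined there

Fix: Wrap MAX in a scalar subquery so WHERE compares against a single value

Corrected query:
SELECT dept, salary FROM employees WHERE salary = (SELECT MAX(salary) FROM employees)

Result:
dept  | salary
------+-------
Legal | 178700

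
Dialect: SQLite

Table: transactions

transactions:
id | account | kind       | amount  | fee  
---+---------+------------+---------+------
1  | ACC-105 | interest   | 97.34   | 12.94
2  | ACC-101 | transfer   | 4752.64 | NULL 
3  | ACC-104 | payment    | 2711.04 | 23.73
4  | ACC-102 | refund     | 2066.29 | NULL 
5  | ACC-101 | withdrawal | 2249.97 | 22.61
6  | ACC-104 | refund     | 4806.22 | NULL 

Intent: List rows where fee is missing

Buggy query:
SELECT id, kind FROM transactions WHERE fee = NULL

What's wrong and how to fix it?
Bug: Comparing to NULL with '=' never matches; NULL = NULL is unknown, not true

Fix: Use IS NULL to test for NULL

Corrected query:
SELECT id, kind FROM transactions WHERE fee IS NULL

Result:
id | kind    
---+---------
2  | transfer
4  | refund  
6  | refund  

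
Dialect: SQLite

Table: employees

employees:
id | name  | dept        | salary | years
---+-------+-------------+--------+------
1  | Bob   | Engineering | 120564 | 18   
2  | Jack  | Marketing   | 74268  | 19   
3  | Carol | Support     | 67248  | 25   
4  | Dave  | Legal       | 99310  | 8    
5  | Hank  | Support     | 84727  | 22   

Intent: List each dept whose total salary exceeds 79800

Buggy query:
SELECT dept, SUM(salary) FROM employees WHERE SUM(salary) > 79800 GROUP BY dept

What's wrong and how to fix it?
Bug: SUM(salary) is an aggregate, but WHERE filters rows before aggregation

Fix: Move the aggregate condition to a HAVING clause

Corrected query:
SELECT dept, SUM(salary) FROM employees GROUP BY dept HAVING SUM(salary) > 79800

Result:
dept        | SUM(salary)
------------+------------
Engineering | 120564     
Legal       | 99310      
Support     | 151975     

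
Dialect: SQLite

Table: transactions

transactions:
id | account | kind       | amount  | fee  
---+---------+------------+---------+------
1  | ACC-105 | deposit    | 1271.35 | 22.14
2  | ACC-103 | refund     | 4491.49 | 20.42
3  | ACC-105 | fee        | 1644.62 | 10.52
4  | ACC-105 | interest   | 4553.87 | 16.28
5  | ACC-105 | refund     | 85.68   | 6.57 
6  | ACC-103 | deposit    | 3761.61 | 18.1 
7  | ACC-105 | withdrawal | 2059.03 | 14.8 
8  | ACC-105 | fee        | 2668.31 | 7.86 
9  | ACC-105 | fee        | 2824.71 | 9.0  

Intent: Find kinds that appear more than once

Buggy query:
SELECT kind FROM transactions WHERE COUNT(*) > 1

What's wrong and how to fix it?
Bug: WHERE can't reference COUNT(*); aggregates are computed after WHERE

Fix: GROUP BY kind, then filter groups with HAVING COUNT(*) > 1

Corrected query:
SELECT kind FROM transactions GROUP BY kind HAVING COUNT(*) > 1

Result:
kind   
-------
deposit
fee    
refund 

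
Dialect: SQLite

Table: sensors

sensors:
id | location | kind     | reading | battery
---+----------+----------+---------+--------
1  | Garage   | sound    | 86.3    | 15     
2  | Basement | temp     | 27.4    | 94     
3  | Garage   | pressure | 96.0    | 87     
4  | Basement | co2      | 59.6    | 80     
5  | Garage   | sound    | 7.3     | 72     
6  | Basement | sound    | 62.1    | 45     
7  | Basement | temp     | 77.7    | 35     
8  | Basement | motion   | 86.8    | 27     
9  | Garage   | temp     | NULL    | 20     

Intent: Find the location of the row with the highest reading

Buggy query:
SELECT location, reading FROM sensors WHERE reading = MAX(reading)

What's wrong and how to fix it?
Bug: MAX(reading) is an aggregate and cannot be used directly in WHERE

Fix: Wrap MAX in a scalar subquery so WHERE compares against a single value

Corrected query:
SELECT location, reading FROM sensors WHERE reading = (SELECT MAX(reading) FROM sensors)

Result:
location | reading
---------+--------
Garage   | 96     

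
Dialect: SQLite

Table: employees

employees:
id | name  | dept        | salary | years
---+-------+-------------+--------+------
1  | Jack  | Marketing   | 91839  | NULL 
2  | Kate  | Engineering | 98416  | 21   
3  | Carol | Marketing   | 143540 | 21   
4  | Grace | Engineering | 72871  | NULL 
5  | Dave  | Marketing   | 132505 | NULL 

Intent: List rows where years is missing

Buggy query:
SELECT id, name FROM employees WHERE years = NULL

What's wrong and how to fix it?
Bug: '= NULL' is always unknown in SQL three-valued logic, so no rows match

Fix: Replace '= NULL' with 'IS NULL'

Corrected query:
SELECT id, name FROM employees WHERE years IS NULL

Result:
id | name 
---+------
1  | Jack 
4  | Grace
5  | Dave 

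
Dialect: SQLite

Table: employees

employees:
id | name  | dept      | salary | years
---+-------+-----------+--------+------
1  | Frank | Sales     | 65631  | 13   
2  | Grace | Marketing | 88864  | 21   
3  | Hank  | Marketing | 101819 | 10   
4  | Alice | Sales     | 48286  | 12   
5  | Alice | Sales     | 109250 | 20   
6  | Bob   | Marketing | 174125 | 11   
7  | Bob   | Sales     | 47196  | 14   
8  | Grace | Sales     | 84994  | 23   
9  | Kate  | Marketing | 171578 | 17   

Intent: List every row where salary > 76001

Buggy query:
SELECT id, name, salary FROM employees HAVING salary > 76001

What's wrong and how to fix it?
Bug: HAVING filters the output of aggregation, but this query has no GROUP BY and no aggregate functions, so SQLite rejects it (HAVING clause on a non-aggregate query); the condition here is per row

Fix: Use WHERE for row-level filtering

Corrected query:
SELECT id, name, salary FROM employees WHERE salary > 76001

Result:
id | name  | salary
---+-------+-------
2  | Grace | 88864 
3  | Hank  | 101819
5  | Alice | 109250
6  | Bob   | 174125
8  | Grace | 84994 
9  | Kate  | 171578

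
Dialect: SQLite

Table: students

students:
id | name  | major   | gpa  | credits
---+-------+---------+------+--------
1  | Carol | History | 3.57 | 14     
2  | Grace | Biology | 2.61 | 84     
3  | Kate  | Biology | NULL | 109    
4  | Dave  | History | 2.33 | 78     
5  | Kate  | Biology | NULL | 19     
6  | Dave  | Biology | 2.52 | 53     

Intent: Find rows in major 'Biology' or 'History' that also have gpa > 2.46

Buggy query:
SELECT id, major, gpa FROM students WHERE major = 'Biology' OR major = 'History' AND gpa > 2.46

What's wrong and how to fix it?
Bug: Without parentheses, AND is evaluated before OR, so the gpa filter only applies to the 'History' branch

Fix: Add parentheses around the OR so the AND applies to both alternatives

Corrected query:
SELECT id, major, gpa FROM students WHERE (major = 'Biology' OR major = 'History') AND gpa > 2.46

Result:
id | major   | gpa 
---+---------+-----
1  | History | 3.57
2  | Biology | 2.61
6  | Biology | 2.52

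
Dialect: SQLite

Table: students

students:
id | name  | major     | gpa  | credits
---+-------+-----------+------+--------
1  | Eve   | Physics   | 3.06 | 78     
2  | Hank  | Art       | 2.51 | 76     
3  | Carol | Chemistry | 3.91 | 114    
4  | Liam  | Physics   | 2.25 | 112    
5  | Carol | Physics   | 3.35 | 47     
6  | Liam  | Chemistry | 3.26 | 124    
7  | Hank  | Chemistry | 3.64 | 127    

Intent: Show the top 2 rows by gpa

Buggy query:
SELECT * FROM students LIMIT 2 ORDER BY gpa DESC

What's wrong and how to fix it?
Bug: ORDER BY cannot follow LIMIT; LIMIT is the final clause

Fix: Sort with ORDER BY, then apply LIMIT

Corrected query:
SELECT * FROM students ORDER BY gpa DESC LIMIT 2

Result:
id | name  | major     | gpa  | credits
---+-------+-----------+------+--------
3  | Carol | Chemistry | 3.91 | 114    
7  | Hank  | Chemistry | 3.64 | 127    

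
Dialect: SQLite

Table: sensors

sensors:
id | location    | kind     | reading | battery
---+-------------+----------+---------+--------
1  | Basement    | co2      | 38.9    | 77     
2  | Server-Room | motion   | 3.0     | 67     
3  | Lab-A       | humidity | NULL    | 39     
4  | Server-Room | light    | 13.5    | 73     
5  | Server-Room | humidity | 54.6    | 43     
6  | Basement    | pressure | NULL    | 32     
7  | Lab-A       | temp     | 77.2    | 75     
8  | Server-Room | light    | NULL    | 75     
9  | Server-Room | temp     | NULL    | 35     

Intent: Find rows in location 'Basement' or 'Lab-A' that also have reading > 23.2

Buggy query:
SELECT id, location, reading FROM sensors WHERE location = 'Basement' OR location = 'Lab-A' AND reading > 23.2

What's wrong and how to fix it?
Bug: Without parentheses, AND is evaluated before OR, so the reading filter only applies to the 'Lab-A' branch

Fix: Add parentheses around the OR so the AND applies to both alternatives

Corrected query:
SELECT id, location, reading FROM sensors WHERE (location = 'Basement' OR location = 'Lab-A') AND reading > 23.2

Result:
id | location | reading
---+----------+--------
1  | Basement | 38.9   
7  | Lab-A    | 77.2   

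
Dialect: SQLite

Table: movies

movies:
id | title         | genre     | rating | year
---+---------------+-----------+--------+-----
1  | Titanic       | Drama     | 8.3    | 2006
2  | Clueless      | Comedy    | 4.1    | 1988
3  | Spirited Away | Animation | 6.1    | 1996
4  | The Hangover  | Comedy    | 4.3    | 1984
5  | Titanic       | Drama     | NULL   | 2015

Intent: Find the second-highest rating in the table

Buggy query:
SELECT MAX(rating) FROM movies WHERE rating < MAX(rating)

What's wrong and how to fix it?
Bug: MAX(rating) on the right of the comparison is an aggregate-in-WHERE error

Fix: Put the inner MAX in a scalar subquery

Corrected query:
SELECT MAX(rating) FROM movies WHERE rating < (SELECT MAX(rating) FROM movies)

Result:
MAX(rating)
-----------
6.1        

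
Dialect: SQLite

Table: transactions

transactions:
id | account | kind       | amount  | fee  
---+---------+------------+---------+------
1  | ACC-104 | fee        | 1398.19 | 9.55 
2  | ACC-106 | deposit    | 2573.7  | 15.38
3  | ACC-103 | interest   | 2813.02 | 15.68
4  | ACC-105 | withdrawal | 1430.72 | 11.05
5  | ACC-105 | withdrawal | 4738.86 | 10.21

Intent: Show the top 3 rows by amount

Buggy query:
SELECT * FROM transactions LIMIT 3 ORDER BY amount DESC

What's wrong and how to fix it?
Bug: ORDER BY cannot follow LIMIT; LIMIT is the final clause

Fix: Sort with ORDER BY, then apply LIMIT

Corrected query:
SELECT * FROM transactions ORDER BY amount DESC LIMIT 3

Result:
id | account | kind       | amount  | fee  
---+---------+------------+---------+------
5  | ACC-105 | withdrawal | 4738.86 | 10.21
3  | ACC-103 | interest   | 2813.02 | 15.68
2  | ACC-106 | deposit    | 2573.7  | 15.38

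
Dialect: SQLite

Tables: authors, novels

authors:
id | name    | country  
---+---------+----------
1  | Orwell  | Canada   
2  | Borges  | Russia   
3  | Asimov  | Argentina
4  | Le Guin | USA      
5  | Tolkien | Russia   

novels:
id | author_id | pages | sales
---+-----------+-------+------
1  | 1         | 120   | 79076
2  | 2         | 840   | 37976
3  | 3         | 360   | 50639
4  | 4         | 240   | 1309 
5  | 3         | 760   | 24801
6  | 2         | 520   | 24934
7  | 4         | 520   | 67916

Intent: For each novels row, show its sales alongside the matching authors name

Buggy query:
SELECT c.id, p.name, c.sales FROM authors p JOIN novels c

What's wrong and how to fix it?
Bug: JOIN with no ON clause produces a cartesian product; every novels row pairs with every authors row

Fix: Add ON c.author_id = p.id to the JOIN

Corrected query:
SELECT c.id, p.name, c.sales FROM authors p JOIN novels c ON c.author_id = p.id

Result:
id | name    | sales
---+---------+------
1  | Orwell  | 79076
2  | Borges  | 37976
3  | Asimov  | 50639
4  | Le Guin | 1309 
5  | Asimov  | 24801
6  | Borges  | 24934
7  | Le Guin | 67916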